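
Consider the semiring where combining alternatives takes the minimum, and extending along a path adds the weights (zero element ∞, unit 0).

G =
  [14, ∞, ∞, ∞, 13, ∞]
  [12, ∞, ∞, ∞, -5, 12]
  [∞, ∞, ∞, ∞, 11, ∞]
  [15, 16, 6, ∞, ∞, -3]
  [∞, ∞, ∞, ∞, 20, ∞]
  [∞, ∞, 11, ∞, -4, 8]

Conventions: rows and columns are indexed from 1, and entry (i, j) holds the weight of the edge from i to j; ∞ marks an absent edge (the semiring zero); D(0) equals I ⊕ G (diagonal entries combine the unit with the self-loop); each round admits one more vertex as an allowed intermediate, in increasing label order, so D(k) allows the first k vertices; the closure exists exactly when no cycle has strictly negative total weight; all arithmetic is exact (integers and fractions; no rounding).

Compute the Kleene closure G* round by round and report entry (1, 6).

D(0):
  [0, ∞, ∞, ∞, 13, ∞]
  [12, 0, ∞, ∞, -5, 12]
  [∞, ∞, 0, ∞, 11, ∞]
  [15, 16, 6, 0, ∞, -3]
  [∞, ∞, ∞, ∞, 0, ∞]
  [∞, ∞, 11, ∞, -4, 0]
D(1):
  [0, ∞, ∞, ∞, 13, ∞]
  [12, 0, ∞, ∞, -5, 12]
  [∞, ∞, 0, ∞, 11, ∞]
  [15, 16, 6, 0, 28, -3]
  [∞, ∞, ∞, ∞, 0, ∞]
  [∞, ∞, 11, ∞, -4, 0]
D(2):
  [0, ∞, ∞, ∞, 13, ∞]
  [12, 0, ∞, ∞, -5, 12]
  [∞, ∞, 0, ∞, 11, ∞]
  [15, 16, 6, 0, 11, -3]
  [∞, ∞, ∞, ∞, 0, ∞]
  [∞, ∞, 11, ∞, -4, 0]
D(3):
  [0, ∞, ∞, ∞, 13, ∞]
  [12, 0, ∞, ∞, -5, 12]
  [∞, ∞, 0, ∞, 11, ∞]
  [15, 16, 6, 0, 11, -3]
  [∞, ∞, ∞, ∞, 0, ∞]
  [∞, ∞, 11, ∞, -4, 0]
D(4):
  [0, ∞, ∞, ∞, 13, ∞]
  [12, 0, ∞, ∞, -5, 12]
  [∞, ∞, 0, ∞, 11, ∞]
  [15, 16, 6, 0, 11, -3]
  [∞, ∞, ∞, ∞, 0, ∞]
  [∞, ∞, 11, ∞, -4, 0]
D(5):
  [0, ∞, ∞, ∞, 13, ∞]
  [12, 0, ∞, ∞, -5, 12]
  [∞, ∞, 0, ∞, 11, ∞]
  [15, 16, 6, 0, 11, -3]
  [∞, ∞, ∞, ∞, 0, ∞]
  [∞, ∞, 11, ∞, -4, 0]
D(6):
  [0, ∞, ∞, ∞, 13, ∞]
  [12, 0, 23, ∞, -5, 12]
  [∞, ∞, 0, ∞, 11, ∞]
  [15, 16, 6, 0, -7, -3]
  [∞, ∞, ∞, ∞, 0, ∞]
  [∞, ∞, 11, ∞, -4, 0]
Answer: G*[1][6] = ∞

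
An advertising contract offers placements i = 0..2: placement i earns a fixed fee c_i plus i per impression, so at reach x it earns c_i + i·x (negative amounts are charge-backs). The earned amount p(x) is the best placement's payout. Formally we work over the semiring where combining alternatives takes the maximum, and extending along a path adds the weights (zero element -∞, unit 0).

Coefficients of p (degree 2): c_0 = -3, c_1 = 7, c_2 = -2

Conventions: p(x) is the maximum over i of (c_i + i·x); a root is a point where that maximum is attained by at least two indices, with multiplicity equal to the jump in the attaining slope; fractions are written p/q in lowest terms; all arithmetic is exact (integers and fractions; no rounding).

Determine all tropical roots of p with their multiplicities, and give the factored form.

hull edge (i=0, c=-3) to (i=1, c=7): slope 10, span 1
hull edge (i=1, c=7) to (i=2, c=-2): slope -9, span 1
Factored form: p(x) = -2 ⊗ (x ⊕ (-10)) ⊗ (x ⊕ 9)
Answer: roots = -10 (mult 1), 9 (mult 1)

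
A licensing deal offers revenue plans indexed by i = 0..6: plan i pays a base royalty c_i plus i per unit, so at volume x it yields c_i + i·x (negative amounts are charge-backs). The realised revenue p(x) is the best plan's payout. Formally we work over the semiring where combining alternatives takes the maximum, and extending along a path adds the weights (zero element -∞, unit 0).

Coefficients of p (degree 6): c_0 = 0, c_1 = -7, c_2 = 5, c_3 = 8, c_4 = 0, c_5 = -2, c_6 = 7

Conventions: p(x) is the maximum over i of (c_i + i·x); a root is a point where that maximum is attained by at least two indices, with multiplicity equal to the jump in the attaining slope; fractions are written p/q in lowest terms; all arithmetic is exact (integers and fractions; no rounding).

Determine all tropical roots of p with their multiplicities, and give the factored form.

hull edge (i=0, c=0) to (i=3, c=8): slope 8/3, span 3
hull edge (i=3, c=8) to (i=6, c=7): slope -1/3, span 3
Factored form: p(x) = 7 ⊗ (x ⊕ (-8/3)) ⊗ (x ⊕ (-8/3)) ⊗ (x ⊕ (-8/3)) ⊗ (x ⊕ 1/3) ⊗ (x ⊕ 1/3) ⊗ (x ⊕ 1/3)
Answer: roots = -8/3 (mult 3), 1/3 (mult 3)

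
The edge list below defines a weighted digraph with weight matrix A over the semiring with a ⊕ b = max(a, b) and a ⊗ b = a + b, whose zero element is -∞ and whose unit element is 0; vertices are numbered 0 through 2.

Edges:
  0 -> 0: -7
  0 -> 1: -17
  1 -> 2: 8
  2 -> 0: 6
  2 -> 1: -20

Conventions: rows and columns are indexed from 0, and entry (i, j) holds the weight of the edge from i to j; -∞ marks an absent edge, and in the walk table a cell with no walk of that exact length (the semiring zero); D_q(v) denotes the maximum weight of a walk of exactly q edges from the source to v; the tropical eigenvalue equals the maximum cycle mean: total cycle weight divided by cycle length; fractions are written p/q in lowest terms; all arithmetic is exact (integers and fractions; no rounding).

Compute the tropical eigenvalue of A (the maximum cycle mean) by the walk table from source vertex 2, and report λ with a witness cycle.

q=0: [-∞, -∞, 0]
q=1: [6, -20, -∞]
q=2: [-1, -11, -12]
q=3: [-6, -18, -3]
Optimal cycle mean attained by: cycle 0->1->2->0, total (-17) + 8 + 6, length 3.
Answer: λ = -1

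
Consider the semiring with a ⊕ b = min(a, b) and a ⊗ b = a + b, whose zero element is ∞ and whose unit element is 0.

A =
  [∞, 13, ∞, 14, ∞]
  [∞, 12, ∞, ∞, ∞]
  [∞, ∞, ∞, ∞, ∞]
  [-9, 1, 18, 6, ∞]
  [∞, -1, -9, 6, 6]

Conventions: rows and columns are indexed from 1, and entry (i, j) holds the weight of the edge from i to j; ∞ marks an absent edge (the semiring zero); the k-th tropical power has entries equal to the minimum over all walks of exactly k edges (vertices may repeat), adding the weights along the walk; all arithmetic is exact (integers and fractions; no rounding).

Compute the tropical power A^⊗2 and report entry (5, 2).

A^⊗2:
  [5, 15, 32, 20, ∞]
  [∞, 24, ∞, ∞, ∞]
  [∞, ∞, ∞, ∞, ∞]
  [-3, 4, 24, 5, ∞]
  [-3, 5, -3, 12, 12]
Key observation: the optimum is the walk 5->5->2, with weight 6 + (-1) = 5.
Optimal value attained by: walk 5->5->2.
Answer: (A^⊗2)[5][2] = 5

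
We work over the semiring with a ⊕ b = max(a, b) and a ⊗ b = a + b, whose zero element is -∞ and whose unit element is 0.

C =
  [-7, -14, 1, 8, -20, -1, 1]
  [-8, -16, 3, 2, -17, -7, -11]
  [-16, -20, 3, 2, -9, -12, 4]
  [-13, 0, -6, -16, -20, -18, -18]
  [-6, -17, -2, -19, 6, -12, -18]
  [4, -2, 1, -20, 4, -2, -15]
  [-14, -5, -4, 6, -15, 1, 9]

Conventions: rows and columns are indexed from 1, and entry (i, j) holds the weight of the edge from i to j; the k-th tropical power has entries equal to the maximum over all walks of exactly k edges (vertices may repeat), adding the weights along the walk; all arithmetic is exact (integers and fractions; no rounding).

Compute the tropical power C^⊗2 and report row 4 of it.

C^⊗2:
  [3, 8, 4, 7, 3, 2, 10]
  [-3, 2, 6, 5, -3, -9, 7]
  [-8, 2, 6, 10, -3, 5, 13]
  [-8, -16, 3, 2, -14, -7, -2]
  [0, -11, 4, 2, 12, -6, 2]
  [2, -4, 5, 12, 10, 3, 5]
  [5, 6, 5, 15, 5, 10, 18]
Answer: row 4 of C^⊗2 = [-8, -16, 3, 2, -14, -7, -2]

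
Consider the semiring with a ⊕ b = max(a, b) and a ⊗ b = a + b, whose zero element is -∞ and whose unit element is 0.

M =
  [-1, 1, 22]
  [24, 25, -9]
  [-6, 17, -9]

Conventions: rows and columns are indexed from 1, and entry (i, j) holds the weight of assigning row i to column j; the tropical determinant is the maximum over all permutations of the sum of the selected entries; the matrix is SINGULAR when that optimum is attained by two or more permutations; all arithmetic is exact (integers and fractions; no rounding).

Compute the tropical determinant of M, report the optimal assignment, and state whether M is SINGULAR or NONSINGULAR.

σ = (1, 2, 3): (-1) + 25 + (-9) = 15
σ = (1, 3, 2): (-1) + (-9) + 17 = 7
σ = (2, 1, 3): 1 + 24 + (-9) = 16
σ = (2, 3, 1): 1 + (-9) + (-6) = -14
σ = (3, 1, 2): 22 + 24 + 17 = 63
σ = (3, 2, 1): 22 + 25 + (-6) = 41
Optimal value attained by: σ = (3, 1, 2).
Answer: det⊕(M) = 63; verdict: NONSINGULAR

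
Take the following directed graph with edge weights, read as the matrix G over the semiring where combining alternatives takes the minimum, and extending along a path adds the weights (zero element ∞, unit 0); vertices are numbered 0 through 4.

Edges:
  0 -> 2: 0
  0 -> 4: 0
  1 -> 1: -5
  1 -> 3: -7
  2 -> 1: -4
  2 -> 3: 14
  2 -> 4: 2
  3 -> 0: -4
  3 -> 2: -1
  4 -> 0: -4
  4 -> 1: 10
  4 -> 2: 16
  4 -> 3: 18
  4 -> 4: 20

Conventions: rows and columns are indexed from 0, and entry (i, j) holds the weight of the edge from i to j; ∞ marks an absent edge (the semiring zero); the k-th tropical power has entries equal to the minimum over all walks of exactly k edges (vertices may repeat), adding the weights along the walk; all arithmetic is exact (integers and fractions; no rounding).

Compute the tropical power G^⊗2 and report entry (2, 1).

G^⊗2:
  [-4, -4, 16, 14, 2]
  [-11, -10, -8, -12, ∞]
  [-2, -9, 13, -11, 22]
  [∞, -5, -4, 13, -4]
  [14, 5, -4, 3, -4]
Key observation: the optimum is the walk 2->1->1, with weight (-4) + (-5) = -9.
Optimal value attained by: walk 2->1->1.
Answer: (G^⊗2)[2][1] = -9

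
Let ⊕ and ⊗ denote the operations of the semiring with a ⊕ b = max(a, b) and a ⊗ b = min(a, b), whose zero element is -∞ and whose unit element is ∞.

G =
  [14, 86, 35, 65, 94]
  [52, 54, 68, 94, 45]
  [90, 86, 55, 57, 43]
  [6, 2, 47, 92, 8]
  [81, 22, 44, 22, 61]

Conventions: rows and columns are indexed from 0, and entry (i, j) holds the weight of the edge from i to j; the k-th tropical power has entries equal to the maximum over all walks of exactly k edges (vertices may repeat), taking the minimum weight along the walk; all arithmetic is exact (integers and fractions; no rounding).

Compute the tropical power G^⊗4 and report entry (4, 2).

G^⊗2:
  [81, 54, 68, 86, 61]
  [68, 68, 55, 92, 52]
  [55, 86, 68, 86, 90]
  [47, 47, 47, 92, 43]
  [61, 81, 44, 65, 81]
G^⊗3:
  [68, 81, 55, 86, 81]
  [55, 68, 68, 92, 68]
  [81, 68, 68, 86, 61]
  [47, 47, 47, 92, 47]
  [81, 61, 68, 81, 61]
G^⊗4:
  [81, 68, 68, 86, 68]
  [68, 68, 68, 92, 61]
  [68, 81, 68, 86, 81]
  [47, 47, 47, 92, 47]
  [68, 81, 61, 81, 81]
Key observation: the optimum is the walk 4->4->0->1->2, with weight 61 min 81 min 86 min 68 = 61.
Optimal value attained by: walk 4->4->0->1->2.
Answer: (G^⊗4)[4][2] = 61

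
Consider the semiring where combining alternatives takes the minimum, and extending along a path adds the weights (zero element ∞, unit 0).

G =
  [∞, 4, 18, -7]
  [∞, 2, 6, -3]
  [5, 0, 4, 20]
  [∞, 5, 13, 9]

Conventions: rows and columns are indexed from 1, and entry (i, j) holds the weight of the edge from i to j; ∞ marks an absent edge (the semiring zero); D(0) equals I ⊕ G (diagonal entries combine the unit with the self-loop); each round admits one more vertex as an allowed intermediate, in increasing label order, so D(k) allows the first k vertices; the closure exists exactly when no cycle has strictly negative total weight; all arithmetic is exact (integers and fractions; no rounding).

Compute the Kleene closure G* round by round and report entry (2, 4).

D(0):
  [0, 4, 18, -7]
  [∞, 0, 6, -3]
  [5, 0, 0, 20]
  [∞, 5, 13, 0]
D(1):
  [0, 4, 18, -7]
  [∞, 0, 6, -3]
  [5, 0, 0, -2]
  [∞, 5, 13, 0]
D(2):
  [0, 4, 10, -7]
  [∞, 0, 6, -3]
  [5, 0, 0, -3]
  [∞, 5, 11, 0]
D(3):
  [0, 4, 10, -7]
  [11, 0, 6, -3]
  [5, 0, 0, -3]
  [16, 5, 11, 0]
D(4):
  [0, -2, 4, -7]
  [11, 0, 6, -3]
  [5, 0, 0, -3]
  [16, 5, 11, 0]
Answer: G*[2][4] = -3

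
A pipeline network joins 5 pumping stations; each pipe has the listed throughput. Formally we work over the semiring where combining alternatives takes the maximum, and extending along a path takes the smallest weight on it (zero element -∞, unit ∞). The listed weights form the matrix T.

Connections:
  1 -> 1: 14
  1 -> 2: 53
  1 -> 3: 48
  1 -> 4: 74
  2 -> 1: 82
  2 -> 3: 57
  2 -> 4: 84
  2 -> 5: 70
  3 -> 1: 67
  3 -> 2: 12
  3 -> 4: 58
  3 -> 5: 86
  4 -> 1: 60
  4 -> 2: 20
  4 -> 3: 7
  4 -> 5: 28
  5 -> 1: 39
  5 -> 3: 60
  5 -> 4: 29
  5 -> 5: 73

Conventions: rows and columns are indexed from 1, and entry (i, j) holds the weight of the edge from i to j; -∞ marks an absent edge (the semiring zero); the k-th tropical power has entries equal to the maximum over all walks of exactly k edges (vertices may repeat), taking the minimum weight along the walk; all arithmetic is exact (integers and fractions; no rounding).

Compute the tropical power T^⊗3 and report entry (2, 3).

T^⊗2:
  [60, 20, 53, 53, 53]
  [60, 53, 60, 74, 70]
  [58, 53, 60, 67, 73]
  [28, 53, 48, 60, 28]
  [60, 39, 60, 58, 73]
T^⊗3:
  [53, 53, 53, 60, 53]
  [60, 53, 60, 60, 70]
  [60, 53, 60, 58, 73]
  [60, 28, 53, 53, 53]
  [60, 53, 60, 60, 73]
Key observation: the optimum is the walk 2->5->5->3, with weight 70 min 73 min 60 = 60.
Optimal value attained by: walk 2->5->5->3.
Answer: (T^⊗3)[2][3] = 60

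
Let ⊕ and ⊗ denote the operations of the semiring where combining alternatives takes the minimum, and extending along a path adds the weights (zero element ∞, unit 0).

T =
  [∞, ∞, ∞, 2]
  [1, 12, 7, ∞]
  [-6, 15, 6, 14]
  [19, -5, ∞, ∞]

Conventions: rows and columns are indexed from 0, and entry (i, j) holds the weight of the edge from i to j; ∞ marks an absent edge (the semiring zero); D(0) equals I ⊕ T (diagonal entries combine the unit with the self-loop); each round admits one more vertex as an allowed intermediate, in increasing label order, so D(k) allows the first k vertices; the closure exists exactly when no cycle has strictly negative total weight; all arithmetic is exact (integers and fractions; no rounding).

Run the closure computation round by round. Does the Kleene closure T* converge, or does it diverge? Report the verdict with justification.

D(0):
  [0, ∞, ∞, 2]
  [1, 0, 7, ∞]
  [-6, 15, 0, 14]
  [19, -5, ∞, 0]
D(1):
  [0, ∞, ∞, 2]
  [1, 0, 7, 3]
  [-6, 15, 0, -4]
  [19, -5, ∞, 0]
Detection: at round 2, diagonal entry (3, 3) turns strictly negative.
Key observation: the cycle 3->1->0->3 has total weight (-5) + 1 + 2, which is strictly negative.
Answer: DIVERGES — negative cycle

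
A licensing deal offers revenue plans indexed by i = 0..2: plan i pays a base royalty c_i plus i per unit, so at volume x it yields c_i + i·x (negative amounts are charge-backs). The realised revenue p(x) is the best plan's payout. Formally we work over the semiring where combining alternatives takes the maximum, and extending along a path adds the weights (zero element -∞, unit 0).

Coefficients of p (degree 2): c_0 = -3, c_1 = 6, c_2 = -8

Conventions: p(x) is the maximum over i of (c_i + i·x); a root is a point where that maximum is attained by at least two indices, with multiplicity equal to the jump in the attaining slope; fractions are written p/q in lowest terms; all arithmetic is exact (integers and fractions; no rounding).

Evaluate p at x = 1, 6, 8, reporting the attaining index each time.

p(1) = max(-3+0·1=-3, 6+1·1=7, -8+2·1=-6) = 7 (attained by i=1)
p(6) = max(-3+0·6=-3, 6+1·6=12, -8+2·6=4) = 12 (attained by i=1)
p(8) = max(-3+0·8=-3, 6+1·8=14, -8+2·8=8) = 14 (attained by i=1)
Answer: p(1) = 7; p(6) = 12; p(8) = 14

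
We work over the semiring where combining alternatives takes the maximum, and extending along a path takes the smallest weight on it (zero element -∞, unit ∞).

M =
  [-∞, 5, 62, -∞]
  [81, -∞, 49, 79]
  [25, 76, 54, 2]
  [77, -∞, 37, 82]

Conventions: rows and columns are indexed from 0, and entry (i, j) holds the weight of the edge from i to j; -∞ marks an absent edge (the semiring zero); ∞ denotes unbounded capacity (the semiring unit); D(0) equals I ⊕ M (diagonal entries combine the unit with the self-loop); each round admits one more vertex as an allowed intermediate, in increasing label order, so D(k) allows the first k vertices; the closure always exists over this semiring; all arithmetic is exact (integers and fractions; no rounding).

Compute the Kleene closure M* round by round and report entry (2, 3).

D(0):
  [∞, 5, 62, -∞]
  [81, ∞, 49, 79]
  [25, 76, ∞, 2]
  [77, -∞, 37, ∞]
D(1):
  [∞, 5, 62, -∞]
  [81, ∞, 62, 79]
  [25, 76, ∞, 2]
  [77, 5, 62, ∞]
D(2):
  [∞, 5, 62, 5]
  [81, ∞, 62, 79]
  [76, 76, ∞, 76]
  [77, 5, 62, ∞]
D(3):
  [∞, 62, 62, 62]
  [81, ∞, 62, 79]
  [76, 76, ∞, 76]
  [77, 62, 62, ∞]
D(4):
  [∞, 62, 62, 62]
  [81, ∞, 62, 79]
  [76, 76, ∞, 76]
  [77, 62, 62, ∞]
Answer: M*[2][3] = 76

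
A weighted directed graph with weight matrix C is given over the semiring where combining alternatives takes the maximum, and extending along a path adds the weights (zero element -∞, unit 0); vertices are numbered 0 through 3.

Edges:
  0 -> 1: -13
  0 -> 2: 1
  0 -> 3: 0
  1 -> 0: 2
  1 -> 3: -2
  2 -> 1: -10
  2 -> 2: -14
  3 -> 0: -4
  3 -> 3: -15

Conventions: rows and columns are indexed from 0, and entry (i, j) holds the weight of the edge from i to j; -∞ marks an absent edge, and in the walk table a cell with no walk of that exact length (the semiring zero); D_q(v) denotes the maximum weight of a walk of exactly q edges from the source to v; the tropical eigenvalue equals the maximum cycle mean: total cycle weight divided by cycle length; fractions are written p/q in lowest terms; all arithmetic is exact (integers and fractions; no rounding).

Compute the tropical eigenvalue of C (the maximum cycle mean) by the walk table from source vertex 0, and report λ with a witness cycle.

q=0: [0, -∞, -∞, -∞]
q=1: [-∞, -13, 1, 0]
q=2: [-4, -9, -13, -15]
q=3: [-7, -17, -3, -4]
q=4: [-8, -13, -6, -7]
Optimal cycle mean attained by: cycle 0->3->0, total 0 + (-4), length 2.
Answer: λ = -2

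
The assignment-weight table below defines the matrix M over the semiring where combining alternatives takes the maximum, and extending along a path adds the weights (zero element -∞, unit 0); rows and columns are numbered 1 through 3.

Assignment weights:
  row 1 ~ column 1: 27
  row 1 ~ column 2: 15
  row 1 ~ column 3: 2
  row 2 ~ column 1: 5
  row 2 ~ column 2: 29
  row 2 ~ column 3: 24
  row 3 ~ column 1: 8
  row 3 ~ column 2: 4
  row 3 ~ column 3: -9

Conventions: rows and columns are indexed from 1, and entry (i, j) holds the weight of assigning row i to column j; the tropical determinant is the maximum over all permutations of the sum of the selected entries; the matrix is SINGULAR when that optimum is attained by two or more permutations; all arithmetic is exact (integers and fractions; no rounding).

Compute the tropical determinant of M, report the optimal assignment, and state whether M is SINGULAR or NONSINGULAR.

σ = (1, 2, 3): 27 + 29 + (-9) = 47
σ = (1, 3, 2): 27 + 24 + 4 = 55
σ = (2, 1, 3): 15 + 5 + (-9) = 11
σ = (2, 3, 1): 15 + 24 + 8 = 47
σ = (3, 1, 2): 2 + 5 + 4 = 11
σ = (3, 2, 1): 2 + 29 + 8 = 39
Optimal value attained by: σ = (1, 3, 2).
Answer: det⊕(M) = 55; verdict: NONSINGULAR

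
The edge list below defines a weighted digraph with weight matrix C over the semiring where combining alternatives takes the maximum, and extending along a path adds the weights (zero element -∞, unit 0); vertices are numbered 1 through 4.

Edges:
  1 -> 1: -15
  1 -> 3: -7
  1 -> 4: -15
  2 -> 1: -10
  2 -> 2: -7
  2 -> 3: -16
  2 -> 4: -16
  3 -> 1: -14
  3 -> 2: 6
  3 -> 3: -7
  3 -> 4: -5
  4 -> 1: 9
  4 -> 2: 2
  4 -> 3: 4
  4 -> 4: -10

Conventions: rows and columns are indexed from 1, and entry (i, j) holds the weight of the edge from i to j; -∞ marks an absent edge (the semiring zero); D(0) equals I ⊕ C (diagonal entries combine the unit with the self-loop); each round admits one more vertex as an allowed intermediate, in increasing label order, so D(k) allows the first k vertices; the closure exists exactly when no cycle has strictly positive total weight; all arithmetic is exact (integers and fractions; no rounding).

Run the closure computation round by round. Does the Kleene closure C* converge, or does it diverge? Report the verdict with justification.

D(0):
  [0, -∞, -7, -15]
  [-10, 0, -16, -16]
  [-14, 6, 0, -5]
  [9, 2, 4, 0]
D(1):
  [0, -∞, -7, -15]
  [-10, 0, -16, -16]
  [-14, 6, 0, -5]
  [9, 2, 4, 0]
D(2):
  [0, -∞, -7, -15]
  [-10, 0, -16, -16]
  [-4, 6, 0, -5]
  [9, 2, 4, 0]
D(3):
  [0, -1, -7, -12]
  [-10, 0, -16, -16]
  [-4, 6, 0, -5]
  [9, 10, 4, 0]
D(4):
  [0, -1, -7, -12]
  [-7, 0, -12, -16]
  [4, 6, 0, -5]
  [9, 10, 4, 0]
Key observation: every diagonal entry stays at the unit through all rounds, so no improving cycle exists.
Answer: CONVERGES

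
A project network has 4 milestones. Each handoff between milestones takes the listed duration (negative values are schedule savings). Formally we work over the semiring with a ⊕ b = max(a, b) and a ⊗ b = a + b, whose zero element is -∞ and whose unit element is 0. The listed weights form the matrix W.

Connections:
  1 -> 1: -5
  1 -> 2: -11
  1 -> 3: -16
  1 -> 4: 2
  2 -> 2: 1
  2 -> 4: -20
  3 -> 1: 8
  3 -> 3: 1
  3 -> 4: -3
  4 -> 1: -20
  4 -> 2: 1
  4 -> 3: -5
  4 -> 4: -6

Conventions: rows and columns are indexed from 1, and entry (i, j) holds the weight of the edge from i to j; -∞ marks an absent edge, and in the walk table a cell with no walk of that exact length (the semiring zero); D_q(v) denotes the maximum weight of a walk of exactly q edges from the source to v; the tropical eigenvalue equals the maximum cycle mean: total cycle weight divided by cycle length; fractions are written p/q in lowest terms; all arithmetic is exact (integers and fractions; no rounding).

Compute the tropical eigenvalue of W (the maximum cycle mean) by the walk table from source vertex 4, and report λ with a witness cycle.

q=0: [-∞, -∞, -∞, 0]
q=1: [-20, 1, -5, -6]
q=2: [3, 2, -4, -8]
q=3: [4, 3, -3, 5]
q=4: [5, 6, 0, 6]
Optimal cycle mean attained by: cycle 1->4->3->1, total 2 + (-5) + 8, length 3.
Answer: λ = 5/3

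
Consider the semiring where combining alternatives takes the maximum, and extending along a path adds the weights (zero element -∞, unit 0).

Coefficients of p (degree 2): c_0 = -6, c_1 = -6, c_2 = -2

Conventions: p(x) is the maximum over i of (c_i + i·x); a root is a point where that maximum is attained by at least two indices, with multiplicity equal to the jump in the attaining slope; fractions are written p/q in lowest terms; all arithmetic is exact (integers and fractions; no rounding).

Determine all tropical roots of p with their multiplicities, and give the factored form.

hull edge (i=0, c=-6) to (i=2, c=-2): slope 2, span 2
Factored form: p(x) = -2 ⊗ (x ⊕ (-2)) ⊗ (x ⊕ (-2))
Answer: roots = -2 (mult 2)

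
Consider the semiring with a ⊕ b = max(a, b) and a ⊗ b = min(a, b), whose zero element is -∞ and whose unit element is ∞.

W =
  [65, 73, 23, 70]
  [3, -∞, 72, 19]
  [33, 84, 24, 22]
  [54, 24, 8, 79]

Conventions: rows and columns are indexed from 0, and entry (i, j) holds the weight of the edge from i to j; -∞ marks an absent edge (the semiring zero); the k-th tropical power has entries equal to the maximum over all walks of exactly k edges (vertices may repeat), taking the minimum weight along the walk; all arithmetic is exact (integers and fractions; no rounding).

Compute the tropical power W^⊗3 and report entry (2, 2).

W^⊗2:
  [65, 65, 72, 70]
  [33, 72, 24, 22]
  [33, 33, 72, 33]
  [54, 54, 24, 79]
W^⊗3:
  [65, 72, 65, 70]
  [33, 33, 72, 33]
  [33, 72, 33, 33]
  [54, 54, 54, 79]
Key observation: the optimum is the walk 2->0->1->2, with weight 33 min 73 min 72 = 33.
Optimal value attained by: walk 2->0->1->2.
Answer: (W^⊗3)[2][2] = 33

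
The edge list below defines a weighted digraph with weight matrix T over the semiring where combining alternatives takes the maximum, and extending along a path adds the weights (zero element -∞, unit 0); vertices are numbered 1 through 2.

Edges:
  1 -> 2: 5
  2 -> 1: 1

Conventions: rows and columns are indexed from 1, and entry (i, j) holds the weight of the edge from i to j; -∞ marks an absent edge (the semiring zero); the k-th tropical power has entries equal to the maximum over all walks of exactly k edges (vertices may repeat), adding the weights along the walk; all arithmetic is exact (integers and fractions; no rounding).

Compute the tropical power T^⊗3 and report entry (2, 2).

T^⊗2:
  [6, -∞]
  [-∞, 6]
T^⊗3:
  [-∞, 11]
  [7, -∞]
Key observation: no walk of exactly 3 edges connects these vertices, so the entry is the semiring zero.
Answer: (T^⊗3)[2][2] = -∞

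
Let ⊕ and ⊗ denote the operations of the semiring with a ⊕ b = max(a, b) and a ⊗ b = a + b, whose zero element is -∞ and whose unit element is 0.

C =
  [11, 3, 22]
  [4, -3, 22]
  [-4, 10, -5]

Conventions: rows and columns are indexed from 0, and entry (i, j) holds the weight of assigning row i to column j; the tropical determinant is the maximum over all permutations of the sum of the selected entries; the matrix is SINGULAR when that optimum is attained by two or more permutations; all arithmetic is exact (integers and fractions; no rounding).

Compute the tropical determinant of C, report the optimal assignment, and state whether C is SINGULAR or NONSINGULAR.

σ = (0, 1, 2): 11 + (-3) + (-5) = 3
σ = (0, 2, 1): 11 + 22 + 10 = 43
σ = (1, 0, 2): 3 + 4 + (-5) = 2
σ = (1, 2, 0): 3 + 22 + (-4) = 21
σ = (2, 0, 1): 22 + 4 + 10 = 36
σ = (2, 1, 0): 22 + (-3) + (-4) = 15
Optimal value attained by: σ = (0, 2, 1).
Answer: det⊕(C) = 43; verdict: NONSINGULAR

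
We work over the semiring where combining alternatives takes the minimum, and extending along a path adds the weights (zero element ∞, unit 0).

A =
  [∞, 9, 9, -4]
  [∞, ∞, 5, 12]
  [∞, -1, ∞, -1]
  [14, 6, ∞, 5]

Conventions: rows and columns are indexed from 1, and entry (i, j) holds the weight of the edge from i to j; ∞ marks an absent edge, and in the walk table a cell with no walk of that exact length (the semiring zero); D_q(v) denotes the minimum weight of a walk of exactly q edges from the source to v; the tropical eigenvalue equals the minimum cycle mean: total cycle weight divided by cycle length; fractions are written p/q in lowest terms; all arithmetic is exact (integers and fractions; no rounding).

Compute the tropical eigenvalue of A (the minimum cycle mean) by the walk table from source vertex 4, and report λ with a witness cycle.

q=0: [∞, ∞, ∞, 0]
q=1: [14, 6, ∞, 5]
q=2: [19, 11, 11, 10]
q=3: [24, 10, 16, 10]
q=4: [24, 15, 15, 15]
Optimal cycle mean attained by: cycle 2->3->2, total 5 + (-1), length 2.
Answer: λ = 2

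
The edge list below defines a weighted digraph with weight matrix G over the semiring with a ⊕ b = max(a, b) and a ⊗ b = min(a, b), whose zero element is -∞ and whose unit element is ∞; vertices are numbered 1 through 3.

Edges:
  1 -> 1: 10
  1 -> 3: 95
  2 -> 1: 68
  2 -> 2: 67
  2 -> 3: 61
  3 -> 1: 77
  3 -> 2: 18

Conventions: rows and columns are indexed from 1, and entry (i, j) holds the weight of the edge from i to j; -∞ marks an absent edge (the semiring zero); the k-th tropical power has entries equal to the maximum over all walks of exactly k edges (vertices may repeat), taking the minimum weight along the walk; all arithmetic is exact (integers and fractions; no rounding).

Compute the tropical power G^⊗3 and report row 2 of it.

G^⊗2:
  [77, 18, 10]
  [67, 67, 68]
  [18, 18, 77]
G^⊗3:
  [18, 18, 77]
  [68, 67, 67]
  [77, 18, 18]
Answer: row 2 of G^⊗3 = [68, 67, 67]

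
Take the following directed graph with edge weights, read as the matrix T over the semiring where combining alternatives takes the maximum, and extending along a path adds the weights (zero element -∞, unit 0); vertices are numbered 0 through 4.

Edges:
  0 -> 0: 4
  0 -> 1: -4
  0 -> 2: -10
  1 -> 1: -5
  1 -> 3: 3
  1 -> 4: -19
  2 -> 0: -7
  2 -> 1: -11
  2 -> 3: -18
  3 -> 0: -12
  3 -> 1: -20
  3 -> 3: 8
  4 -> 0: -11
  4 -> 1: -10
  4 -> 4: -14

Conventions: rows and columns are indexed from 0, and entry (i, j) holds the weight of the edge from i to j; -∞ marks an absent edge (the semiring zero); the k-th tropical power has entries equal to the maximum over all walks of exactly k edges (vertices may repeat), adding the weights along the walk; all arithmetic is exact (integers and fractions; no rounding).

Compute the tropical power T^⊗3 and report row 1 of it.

T^⊗2:
  [8, 0, -6, -1, -23]
  [-9, -10, -∞, 11, -24]
  [-3, -11, -17, -8, -30]
  [-4, -12, -22, 16, -39]
  [-7, -15, -21, -7, -28]
T^⊗3:
  [12, 4, -2, 7, -19]
  [-1, -9, -19, 19, -29]
  [1, -7, -13, 0, -30]
  [4, -4, -14, 24, -31]
  [-3, -11, -17, 1, -34]
Answer: row 1 of T^⊗3 = [-1, -9, -19, 19, -29]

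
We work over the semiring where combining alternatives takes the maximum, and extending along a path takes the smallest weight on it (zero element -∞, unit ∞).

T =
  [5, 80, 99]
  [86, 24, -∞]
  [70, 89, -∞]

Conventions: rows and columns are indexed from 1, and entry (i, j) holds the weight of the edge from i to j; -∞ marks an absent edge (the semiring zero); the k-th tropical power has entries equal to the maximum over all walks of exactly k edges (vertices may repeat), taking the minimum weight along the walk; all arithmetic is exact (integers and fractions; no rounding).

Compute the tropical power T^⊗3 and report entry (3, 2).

T^⊗2:
  [80, 89, 5]
  [24, 80, 86]
  [86, 70, 70]
T^⊗3:
  [86, 80, 80]
  [80, 86, 24]
  [70, 80, 86]
Key observation: the optimum is the walk 3->2->1->2, with weight 89 min 86 min 80 = 80.
Optimal value attained by: walk 3->2->1->2.
Answer: (T^⊗3)[3][2] = 80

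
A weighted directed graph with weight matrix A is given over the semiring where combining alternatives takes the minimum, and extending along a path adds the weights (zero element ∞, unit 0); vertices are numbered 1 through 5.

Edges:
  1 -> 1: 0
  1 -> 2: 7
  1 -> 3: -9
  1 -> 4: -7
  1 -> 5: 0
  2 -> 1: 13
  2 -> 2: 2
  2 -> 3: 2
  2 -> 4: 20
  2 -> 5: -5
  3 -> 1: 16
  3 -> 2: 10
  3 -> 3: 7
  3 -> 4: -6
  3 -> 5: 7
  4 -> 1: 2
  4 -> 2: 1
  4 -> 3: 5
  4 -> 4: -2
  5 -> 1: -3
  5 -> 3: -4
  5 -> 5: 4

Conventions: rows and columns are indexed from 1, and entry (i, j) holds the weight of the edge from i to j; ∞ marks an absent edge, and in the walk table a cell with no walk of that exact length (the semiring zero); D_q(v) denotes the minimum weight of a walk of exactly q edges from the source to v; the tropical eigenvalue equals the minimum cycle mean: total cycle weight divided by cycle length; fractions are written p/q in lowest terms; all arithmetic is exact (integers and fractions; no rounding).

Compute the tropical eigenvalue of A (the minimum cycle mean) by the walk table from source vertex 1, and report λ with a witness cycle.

q=0: [0, ∞, ∞, ∞, ∞]
q=1: [0, 7, -9, -7, 0]
q=2: [-5, -6, -9, -15, -2]
q=3: [-13, -14, -14, -17, -11]
q=4: [-15, -16, -22, -20, -19]
q=5: [-22, -19, -24, -28, -21]
Optimal cycle mean attained by: cycle 1->3->4->2->5->1, total (-9) + (-6) + 1 + (-5) + (-3), length 5.
Answer: λ = -22/5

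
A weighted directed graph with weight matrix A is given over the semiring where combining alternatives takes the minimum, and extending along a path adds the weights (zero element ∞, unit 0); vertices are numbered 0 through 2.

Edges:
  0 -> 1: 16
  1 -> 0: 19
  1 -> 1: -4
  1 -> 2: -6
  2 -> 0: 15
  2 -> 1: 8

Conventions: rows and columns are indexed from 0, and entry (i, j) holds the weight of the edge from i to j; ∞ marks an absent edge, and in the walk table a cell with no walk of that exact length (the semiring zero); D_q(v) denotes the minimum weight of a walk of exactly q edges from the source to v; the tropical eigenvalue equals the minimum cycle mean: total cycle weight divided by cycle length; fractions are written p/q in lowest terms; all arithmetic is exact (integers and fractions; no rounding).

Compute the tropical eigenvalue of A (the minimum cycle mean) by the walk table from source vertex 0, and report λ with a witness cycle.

q=0: [0, ∞, ∞]
q=1: [∞, 16, ∞]
q=2: [35, 12, 10]
q=3: [25, 8, 6]
Optimal cycle mean attained by: cycle 1->1, total (-4), length 1.
Answer: λ = -4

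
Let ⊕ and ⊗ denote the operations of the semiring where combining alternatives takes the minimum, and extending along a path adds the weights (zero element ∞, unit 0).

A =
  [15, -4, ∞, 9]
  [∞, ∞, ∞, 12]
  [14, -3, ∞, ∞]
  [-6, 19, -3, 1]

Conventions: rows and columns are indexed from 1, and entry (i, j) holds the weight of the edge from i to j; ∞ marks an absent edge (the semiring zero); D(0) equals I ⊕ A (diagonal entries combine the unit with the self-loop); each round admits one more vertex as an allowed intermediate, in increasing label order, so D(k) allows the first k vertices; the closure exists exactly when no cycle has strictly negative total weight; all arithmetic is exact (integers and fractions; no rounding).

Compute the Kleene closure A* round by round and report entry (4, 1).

D(0):
  [0, -4, ∞, 9]
  [∞, 0, ∞, 12]
  [14, -3, 0, ∞]
  [-6, 19, -3, 0]
D(1):
  [0, -4, ∞, 9]
  [∞, 0, ∞, 12]
  [14, -3, 0, 23]
  [-6, -10, -3, 0]
D(2):
  [0, -4, ∞, 8]
  [∞, 0, ∞, 12]
  [14, -3, 0, 9]
  [-6, -10, -3, 0]
D(3):
  [0, -4, ∞, 8]
  [∞, 0, ∞, 12]
  [14, -3, 0, 9]
  [-6, -10, -3, 0]
D(4):
  [0, -4, 5, 8]
  [6, 0, 9, 12]
  [3, -3, 0, 9]
  [-6, -10, -3, 0]
Answer: A*[4][1] = -6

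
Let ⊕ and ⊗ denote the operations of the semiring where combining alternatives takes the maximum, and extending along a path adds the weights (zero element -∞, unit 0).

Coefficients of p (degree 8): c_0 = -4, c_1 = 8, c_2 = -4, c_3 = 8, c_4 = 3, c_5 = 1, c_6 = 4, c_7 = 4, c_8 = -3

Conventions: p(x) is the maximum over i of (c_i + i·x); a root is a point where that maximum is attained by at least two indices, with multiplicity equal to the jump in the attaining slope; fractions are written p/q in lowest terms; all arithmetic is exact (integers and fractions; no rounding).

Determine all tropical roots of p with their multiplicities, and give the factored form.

hull edge (i=0, c=-4) to (i=1, c=8): slope 12, span 1
hull edge (i=1, c=8) to (i=3, c=8): slope 0, span 2
hull edge (i=3, c=8) to (i=7, c=4): slope -1, span 4
hull edge (i=7, c=4) to (i=8, c=-3): slope -7, span 1
Factored form: p(x) = -3 ⊗ (x ⊕ (-12)) ⊗ (x ⊕ 0) ⊗ (x ⊕ 0) ⊗ (x ⊕ 1) ⊗ (x ⊕ 1) ⊗ (x ⊕ 1) ⊗ (x ⊕ 1) ⊗ (x ⊕ 7)
Answer: roots = -12 (mult 1), 0 (mult 2), 1 (mult 4), 7 (mult 1)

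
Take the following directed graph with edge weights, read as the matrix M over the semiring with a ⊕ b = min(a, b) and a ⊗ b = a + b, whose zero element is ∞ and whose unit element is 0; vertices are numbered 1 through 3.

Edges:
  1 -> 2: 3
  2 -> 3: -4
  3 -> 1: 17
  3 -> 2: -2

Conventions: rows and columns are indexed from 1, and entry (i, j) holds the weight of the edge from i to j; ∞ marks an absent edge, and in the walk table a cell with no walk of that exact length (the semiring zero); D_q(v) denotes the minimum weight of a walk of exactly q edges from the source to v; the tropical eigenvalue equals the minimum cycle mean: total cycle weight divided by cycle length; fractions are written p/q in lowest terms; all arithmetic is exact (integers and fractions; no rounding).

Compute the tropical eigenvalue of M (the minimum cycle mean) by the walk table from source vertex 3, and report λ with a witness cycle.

q=0: [∞, ∞, 0]
q=1: [17, -2, ∞]
q=2: [∞, 20, -6]
q=3: [11, -8, 16]
Optimal cycle mean attained by: cycle 2->3->2, total (-4) + (-2), length 2.
Answer: λ = -3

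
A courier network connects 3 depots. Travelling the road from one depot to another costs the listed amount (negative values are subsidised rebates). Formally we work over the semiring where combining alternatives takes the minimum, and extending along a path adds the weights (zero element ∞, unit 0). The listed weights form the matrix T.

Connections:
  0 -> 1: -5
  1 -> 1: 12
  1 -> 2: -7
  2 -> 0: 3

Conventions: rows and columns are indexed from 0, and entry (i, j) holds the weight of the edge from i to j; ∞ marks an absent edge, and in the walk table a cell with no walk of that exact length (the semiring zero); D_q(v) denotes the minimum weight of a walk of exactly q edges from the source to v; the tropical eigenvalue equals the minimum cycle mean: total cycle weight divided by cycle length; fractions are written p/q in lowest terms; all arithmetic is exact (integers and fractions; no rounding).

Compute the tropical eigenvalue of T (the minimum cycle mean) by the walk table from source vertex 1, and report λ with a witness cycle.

q=0: [∞, 0, ∞]
q=1: [∞, 12, -7]
q=2: [-4, 24, 5]
q=3: [8, -9, 17]
Optimal cycle mean attained by: cycle 0->1->2->0, total (-5) + (-7) + 3, length 3.
Answer: λ = -3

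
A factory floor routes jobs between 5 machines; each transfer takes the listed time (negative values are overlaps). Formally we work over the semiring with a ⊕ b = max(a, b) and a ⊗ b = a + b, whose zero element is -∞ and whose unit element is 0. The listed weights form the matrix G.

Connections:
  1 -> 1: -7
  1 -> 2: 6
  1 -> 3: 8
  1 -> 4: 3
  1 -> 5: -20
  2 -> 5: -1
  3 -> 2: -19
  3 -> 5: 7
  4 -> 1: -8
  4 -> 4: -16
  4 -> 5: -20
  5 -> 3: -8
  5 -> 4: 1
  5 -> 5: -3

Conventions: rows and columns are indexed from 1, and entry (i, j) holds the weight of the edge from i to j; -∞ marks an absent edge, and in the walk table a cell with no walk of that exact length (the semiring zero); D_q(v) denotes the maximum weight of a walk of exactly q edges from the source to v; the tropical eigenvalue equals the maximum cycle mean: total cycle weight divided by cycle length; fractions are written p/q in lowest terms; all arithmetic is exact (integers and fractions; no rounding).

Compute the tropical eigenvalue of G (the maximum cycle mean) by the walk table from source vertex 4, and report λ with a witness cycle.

q=0: [-∞, -∞, -∞, 0, -∞]
q=1: [-8, -∞, -∞, -16, -20]
q=2: [-15, -2, 0, -5, -23]
q=3: [-13, -9, -7, -12, 7]
q=4: [-20, -7, -1, 8, 4]
q=5: [0, -14, -4, 5, 6]
Optimal cycle mean attained by: cycle 1->3->5->4->1, total 8 + 7 + 1 + (-8), length 4.
Answer: λ = 2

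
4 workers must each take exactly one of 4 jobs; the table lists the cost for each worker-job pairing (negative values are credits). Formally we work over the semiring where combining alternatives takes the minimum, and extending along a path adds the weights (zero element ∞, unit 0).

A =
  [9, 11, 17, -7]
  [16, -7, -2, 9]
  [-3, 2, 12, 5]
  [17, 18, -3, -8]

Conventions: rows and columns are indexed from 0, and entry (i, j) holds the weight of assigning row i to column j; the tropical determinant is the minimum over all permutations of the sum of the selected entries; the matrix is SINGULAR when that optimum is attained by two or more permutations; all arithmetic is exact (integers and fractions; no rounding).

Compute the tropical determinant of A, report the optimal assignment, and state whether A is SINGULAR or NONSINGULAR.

σ = (0, 1, 2, 3): 9 + (-7) + 12 + (-8) = 6
σ = (0, 1, 3, 2): 9 + (-7) + 5 + (-3) = 4
σ = (0, 2, 1, 3): 9 + (-2) + 2 + (-8) = 1
σ = (0, 2, 3, 1): 9 + (-2) + 5 + 18 = 30
σ = (0, 3, 1, 2): 9 + 9 + 2 + (-3) = 17
σ = (0, 3, 2, 1): 9 + 9 + 12 + 18 = 48
σ = (1, 0, 2, 3): 11 + 16 + 12 + (-8) = 31
σ = (1, 0, 3, 2): 11 + 16 + 5 + (-3) = 29
σ = (1, 2, 0, 3): 11 + (-2) + (-3) + (-8) = -2
σ = (1, 2, 3, 0): 11 + (-2) + 5 + 17 = 31
σ = (1, 3, 0, 2): 11 + 9 + (-3) + (-3) = 14
σ = (1, 3, 2, 0): 11 + 9 + 12 + 17 = 49
σ = (2, 0, 1, 3): 17 + 16 + 2 + (-8) = 27
σ = (2, 0, 3, 1): 17 + 16 + 5 + 18 = 56
σ = (2, 1, 0, 3): 17 + (-7) + (-3) + (-8) = -1
σ = (2, 1, 3, 0): 17 + (-7) + 5 + 17 = 32
σ = (2, 3, 0, 1): 17 + 9 + (-3) + 18 = 41
σ = (2, 3, 1, 0): 17 + 9 + 2 + 17 = 45
σ = (3, 0, 1, 2): (-7) + 16 + 2 + (-3) = 8
σ = (3, 0, 2, 1): (-7) + 16 + 12 + 18 = 39
σ = (3, 1, 0, 2): (-7) + (-7) + (-3) + (-3) = -20
σ = (3, 1, 2, 0): (-7) + (-7) + 12 + 17 = 15
σ = (3, 2, 0, 1): (-7) + (-2) + (-3) + 18 = 6
σ = (3, 2, 1, 0): (-7) + (-2) + 2 + 17 = 10
Optimal value attained by: σ = (3, 1, 0, 2).
Answer: det⊕(A) = -20; verdict: NONSINGULAR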